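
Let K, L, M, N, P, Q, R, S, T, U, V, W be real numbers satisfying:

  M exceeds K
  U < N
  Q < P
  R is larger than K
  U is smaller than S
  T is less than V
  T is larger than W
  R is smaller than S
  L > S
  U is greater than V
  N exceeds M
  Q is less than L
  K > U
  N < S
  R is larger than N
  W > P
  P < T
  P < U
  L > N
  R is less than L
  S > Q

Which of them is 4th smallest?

T

Chaining the given pairs: Q < P < W < T < V < U < K < M < N < R < S < L.
Counting 4 from the smallest end gives T.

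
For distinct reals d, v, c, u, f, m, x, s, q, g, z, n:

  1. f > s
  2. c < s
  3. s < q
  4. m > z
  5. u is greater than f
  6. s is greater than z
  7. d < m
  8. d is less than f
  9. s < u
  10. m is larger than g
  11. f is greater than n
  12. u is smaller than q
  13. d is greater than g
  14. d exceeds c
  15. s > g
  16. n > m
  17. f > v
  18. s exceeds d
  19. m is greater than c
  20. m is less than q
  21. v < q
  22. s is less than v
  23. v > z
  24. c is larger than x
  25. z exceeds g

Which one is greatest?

x is not greatest since x < c; g is not greatest since g < s; c is not greatest since c < m; z is not greatest since z < v; d is not greatest since d < f; m is not greatest since m < q; s is not greatest since s < q; v is not greatest since v < f; n is not greatest since n < f; f is not greatest since f < u; u is not greatest since u < q.
Only q has nothing above it, so q is the greatest.

q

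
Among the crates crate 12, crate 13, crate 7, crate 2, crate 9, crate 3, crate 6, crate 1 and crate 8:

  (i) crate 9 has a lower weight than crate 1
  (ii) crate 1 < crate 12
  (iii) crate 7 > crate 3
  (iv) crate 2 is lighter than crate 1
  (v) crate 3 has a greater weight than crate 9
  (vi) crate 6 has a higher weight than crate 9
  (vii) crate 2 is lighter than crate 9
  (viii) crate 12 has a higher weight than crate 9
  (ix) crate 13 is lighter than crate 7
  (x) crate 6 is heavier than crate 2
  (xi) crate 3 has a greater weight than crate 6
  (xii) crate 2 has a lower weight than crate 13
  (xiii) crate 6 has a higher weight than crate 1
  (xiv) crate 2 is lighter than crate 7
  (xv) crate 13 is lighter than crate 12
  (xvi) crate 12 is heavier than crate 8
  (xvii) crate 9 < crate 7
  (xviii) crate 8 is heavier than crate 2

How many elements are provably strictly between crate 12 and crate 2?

4

Chaining upward from crate 2 reaches: crate 9, crate 1, crate 6, crate 13, crate 8, crate 3, crate 7.
Chaining downward from crate 12 reaches: crate 9, crate 1, crate 13, crate 8.
Strictly between crate 2 and crate 12 are those in both lists: crate 9, crate 1, crate 13, crate 8 — 4 elements.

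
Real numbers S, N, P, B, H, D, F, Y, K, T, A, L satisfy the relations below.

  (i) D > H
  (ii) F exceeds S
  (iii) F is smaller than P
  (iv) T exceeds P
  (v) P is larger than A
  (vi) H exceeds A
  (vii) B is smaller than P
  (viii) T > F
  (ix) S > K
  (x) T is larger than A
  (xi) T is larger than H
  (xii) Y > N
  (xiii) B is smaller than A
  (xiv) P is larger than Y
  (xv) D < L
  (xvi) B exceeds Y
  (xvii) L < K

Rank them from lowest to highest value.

N < Y < B < A < H < D < L < K < S < F < P < T

Nothing is placed below N, so it is least; from there N < Y; Y < B; B < A; A < H; H < D; D < L; L < K; K < S; S < F; F < P; P < T, each given directly.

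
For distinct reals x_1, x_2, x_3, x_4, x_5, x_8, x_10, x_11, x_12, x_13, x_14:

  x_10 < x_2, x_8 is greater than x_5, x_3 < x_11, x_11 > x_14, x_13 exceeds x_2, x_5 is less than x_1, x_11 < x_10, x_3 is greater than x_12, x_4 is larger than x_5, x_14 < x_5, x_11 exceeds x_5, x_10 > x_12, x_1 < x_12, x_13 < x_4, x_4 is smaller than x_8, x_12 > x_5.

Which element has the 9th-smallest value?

Chaining the given pairs: x_14 < x_5 < x_1 < x_12 < x_3 < x_11 < x_10 < x_2 < x_13 < x_4 < x_8.
The 9th smallest is x_13.

x_13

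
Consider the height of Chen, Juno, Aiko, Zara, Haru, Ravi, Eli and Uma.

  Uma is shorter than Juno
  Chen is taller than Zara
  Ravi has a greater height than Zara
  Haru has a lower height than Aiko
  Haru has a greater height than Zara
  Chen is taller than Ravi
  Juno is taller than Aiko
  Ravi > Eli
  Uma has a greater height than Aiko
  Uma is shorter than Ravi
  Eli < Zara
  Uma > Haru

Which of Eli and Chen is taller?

Chen

Eli < Zara and Zara < Haru give Eli < Haru.
With Haru < Aiko: Eli < Zara < Haru < Aiko.
Then Aiko < Uma extends the chain to Uma.
Then Uma < Ravi extends the chain to Ravi.
With Ravi < Chen: Eli < Zara < Haru < Aiko < Uma < Ravi < Chen.
So Eli < Chen; Chen is the taller of the two.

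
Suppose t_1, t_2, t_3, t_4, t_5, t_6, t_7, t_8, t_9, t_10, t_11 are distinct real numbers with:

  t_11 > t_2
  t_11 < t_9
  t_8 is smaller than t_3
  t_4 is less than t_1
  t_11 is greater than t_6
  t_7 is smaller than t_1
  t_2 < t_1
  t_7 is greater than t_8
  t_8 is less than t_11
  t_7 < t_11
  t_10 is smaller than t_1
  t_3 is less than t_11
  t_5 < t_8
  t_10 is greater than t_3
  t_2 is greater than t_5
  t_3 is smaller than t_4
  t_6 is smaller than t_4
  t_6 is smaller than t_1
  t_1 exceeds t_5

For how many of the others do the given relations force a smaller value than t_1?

Directly below t_1: t_5, t_2, t_7, t_10, t_6, t_4.
One step further: t_8, t_3 (8 so far).
Nothing else is reachable below t_1; 8 in all.

8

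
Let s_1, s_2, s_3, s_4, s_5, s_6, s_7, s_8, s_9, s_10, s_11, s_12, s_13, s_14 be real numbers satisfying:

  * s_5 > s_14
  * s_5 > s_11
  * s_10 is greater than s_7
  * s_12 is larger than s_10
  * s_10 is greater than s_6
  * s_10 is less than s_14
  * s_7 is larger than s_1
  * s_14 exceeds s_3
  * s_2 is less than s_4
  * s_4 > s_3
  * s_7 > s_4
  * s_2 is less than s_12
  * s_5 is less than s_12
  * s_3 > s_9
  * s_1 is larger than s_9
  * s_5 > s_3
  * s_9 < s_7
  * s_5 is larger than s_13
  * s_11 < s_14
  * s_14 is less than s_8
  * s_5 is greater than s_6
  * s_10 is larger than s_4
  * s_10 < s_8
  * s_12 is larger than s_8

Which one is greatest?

s_12

Chaining downward from s_12: directly below it, s_2, s_10, s_5, s_8; then s_13, s_11, s_3, s_4, s_6, s_7, s_14; then s_9, s_1.
That covers every other element, and nothing is given above s_12, so s_12 is the greatest.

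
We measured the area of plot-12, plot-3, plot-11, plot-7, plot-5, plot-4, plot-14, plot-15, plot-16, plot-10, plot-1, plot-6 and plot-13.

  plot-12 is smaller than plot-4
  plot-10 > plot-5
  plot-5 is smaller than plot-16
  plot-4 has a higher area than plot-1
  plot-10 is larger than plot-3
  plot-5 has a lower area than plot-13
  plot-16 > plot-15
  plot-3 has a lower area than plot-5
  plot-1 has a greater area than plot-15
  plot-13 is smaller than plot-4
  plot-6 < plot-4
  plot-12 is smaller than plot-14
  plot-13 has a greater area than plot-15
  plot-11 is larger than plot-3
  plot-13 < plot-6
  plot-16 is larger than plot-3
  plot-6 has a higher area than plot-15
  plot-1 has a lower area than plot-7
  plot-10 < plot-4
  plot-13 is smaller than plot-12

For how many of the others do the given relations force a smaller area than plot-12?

4

From plot-12 the given relations immediately reach plot-13.
From those, plot-15, plot-5 — 3 in total.
From those, plot-3 — 4 in total.
Nothing else is reachable below plot-12; 4 in all.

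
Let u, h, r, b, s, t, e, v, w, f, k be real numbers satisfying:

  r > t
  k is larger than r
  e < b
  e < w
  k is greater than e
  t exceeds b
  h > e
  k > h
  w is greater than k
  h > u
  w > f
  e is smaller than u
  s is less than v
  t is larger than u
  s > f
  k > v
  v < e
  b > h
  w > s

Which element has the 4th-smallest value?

e

The consecutive relations fix a unique order: f < s < v < e < u < h < b < t < r < k < w.
Counting 4 from the smallest end gives e.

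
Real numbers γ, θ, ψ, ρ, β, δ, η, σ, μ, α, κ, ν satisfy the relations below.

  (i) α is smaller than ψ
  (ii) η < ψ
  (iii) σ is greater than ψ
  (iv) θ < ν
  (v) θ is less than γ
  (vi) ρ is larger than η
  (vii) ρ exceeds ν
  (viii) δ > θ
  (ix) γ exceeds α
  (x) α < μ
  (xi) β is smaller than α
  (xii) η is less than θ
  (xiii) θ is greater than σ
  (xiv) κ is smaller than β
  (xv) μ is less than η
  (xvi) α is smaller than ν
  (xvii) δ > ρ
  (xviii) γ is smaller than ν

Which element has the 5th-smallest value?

The consecutive relations fix a unique order: κ < β < α < μ < η < ψ < σ < θ < γ < ν < ρ < δ.
The 5th smallest is η.

η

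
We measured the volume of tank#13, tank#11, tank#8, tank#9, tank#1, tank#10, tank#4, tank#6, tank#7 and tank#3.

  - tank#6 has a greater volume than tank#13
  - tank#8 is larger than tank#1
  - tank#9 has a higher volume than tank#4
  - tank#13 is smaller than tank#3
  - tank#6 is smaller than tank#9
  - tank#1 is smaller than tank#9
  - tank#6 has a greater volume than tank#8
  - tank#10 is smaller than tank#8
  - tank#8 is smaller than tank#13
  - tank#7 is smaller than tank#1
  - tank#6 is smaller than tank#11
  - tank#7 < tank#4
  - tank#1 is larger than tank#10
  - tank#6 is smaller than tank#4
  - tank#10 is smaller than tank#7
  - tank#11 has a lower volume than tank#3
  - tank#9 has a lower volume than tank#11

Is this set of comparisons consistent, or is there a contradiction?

Every relation is compatible with tank#10 < tank#7 < tank#1 < tank#8 < tank#13 < tank#6 < tank#4 < tank#9 < tank#11 < tank#3; the set is consistent.

consistent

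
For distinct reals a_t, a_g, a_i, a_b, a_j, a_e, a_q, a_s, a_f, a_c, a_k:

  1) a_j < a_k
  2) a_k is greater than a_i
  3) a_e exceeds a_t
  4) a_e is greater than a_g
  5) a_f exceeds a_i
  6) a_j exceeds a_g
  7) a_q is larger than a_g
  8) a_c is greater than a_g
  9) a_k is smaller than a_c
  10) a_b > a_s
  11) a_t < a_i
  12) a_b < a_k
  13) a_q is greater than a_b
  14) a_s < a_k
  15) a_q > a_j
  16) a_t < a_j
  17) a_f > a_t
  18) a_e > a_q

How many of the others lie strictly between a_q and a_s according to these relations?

1

The relations place a_s below a_q. An element lies strictly between them when it is forced above a_s and also forced below a_q.
Above a_s: {a_b, a_k, a_e, a_c}. Below a_q: {a_g, a_t, a_b, a_j}.
Intersection: {a_b} — 1.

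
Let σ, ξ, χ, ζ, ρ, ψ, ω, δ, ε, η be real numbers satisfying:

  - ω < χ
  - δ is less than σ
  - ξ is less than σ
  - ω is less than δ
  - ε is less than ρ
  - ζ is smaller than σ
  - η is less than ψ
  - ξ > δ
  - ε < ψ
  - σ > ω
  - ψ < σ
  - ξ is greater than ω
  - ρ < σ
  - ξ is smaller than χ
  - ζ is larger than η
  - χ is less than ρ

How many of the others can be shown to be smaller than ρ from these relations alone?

5

From ρ the given relations immediately reach ε, χ.
From those, ω, ξ — 4 in total.
From those, δ — 5 in total.
Nothing else is reachable below ρ; 5 in all.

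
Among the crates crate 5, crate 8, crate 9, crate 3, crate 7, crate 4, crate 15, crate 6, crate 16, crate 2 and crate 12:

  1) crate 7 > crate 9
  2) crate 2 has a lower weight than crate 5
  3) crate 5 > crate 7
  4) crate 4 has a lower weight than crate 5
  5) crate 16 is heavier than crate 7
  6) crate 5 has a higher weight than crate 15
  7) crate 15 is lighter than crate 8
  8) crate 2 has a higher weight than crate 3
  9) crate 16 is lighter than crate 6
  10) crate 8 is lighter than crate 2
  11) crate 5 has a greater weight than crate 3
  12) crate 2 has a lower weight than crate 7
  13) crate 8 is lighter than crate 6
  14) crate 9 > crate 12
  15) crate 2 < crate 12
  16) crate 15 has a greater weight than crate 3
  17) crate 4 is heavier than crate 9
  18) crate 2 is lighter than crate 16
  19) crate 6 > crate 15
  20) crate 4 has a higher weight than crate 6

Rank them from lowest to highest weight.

The consecutive links are each given: crate 3 < crate 15; crate 15 < crate 8; crate 8 < crate 2; crate 2 < crate 12; crate 12 < crate 9; crate 9 < crate 7; crate 7 < crate 16; crate 16 < crate 6; crate 6 < crate 4; crate 4 < crate 5.

crate 3 < crate 15 < crate 8 < crate 2 < crate 12 < crate 9 < crate 7 < crate 16 < crate 6 < crate 4 < crate 5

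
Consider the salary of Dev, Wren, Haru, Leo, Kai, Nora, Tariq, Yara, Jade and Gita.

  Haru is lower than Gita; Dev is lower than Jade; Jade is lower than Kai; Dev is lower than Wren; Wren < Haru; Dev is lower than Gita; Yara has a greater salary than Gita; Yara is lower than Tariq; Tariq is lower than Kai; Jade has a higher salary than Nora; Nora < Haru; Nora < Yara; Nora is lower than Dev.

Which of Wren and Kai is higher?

Link the given pairs in sequence: Wren < Haru; Haru < Gita; Gita < Yara; Yara < Tariq; Tariq < Kai.
Together: Wren < Haru < Gita < Yara < Tariq < Kai.
So Wren < Kai; Kai is the higher of the two.

Kai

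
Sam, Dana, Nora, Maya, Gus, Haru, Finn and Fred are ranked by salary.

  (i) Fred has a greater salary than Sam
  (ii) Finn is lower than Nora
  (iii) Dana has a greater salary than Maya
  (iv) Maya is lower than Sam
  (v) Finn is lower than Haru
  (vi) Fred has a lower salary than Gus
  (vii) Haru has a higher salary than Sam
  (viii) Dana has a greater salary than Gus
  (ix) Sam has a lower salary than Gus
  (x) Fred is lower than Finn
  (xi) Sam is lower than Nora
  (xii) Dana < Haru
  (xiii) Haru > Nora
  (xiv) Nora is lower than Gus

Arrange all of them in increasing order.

The consecutive links are each given: Maya < Sam; Sam < Fred; Fred < Finn; Finn < Nora; Nora < Gus; Gus < Dana; Dana < Haru.

Maya < Sam < Fred < Finn < Nora < Gus < Dana < Haru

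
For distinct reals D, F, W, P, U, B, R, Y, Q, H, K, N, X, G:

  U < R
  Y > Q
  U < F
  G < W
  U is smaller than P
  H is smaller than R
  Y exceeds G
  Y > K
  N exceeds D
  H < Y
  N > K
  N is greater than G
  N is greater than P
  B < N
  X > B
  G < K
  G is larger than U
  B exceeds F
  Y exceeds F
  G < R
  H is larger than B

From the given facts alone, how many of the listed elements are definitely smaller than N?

The elements the relations force below N are U, F, B, D, P, G, K — no chain reaches any other.
That is 7.

7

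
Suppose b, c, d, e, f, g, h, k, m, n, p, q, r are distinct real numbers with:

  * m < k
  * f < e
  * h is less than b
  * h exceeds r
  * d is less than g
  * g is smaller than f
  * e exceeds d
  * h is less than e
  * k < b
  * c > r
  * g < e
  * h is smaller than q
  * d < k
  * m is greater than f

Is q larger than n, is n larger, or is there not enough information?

undetermined

Following every chain through q: below q we get r, h.
n is not reached, and no chain runs the other way from n to q.
So the given relations leave the order of q and n undetermined.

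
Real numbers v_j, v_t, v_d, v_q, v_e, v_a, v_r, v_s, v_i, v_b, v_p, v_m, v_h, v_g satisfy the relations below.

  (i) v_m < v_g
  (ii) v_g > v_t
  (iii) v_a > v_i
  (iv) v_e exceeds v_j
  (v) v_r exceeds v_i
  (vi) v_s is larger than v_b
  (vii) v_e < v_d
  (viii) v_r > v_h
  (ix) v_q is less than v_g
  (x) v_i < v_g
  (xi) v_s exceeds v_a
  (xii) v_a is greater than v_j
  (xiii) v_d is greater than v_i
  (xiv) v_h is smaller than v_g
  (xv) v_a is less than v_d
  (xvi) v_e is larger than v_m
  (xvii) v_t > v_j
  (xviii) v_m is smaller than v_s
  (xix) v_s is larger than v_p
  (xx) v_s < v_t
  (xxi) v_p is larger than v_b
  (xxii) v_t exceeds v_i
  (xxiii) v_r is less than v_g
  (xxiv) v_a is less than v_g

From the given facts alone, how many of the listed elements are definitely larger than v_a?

The elements the relations force above v_a are v_s, v_d, v_t, v_g — no chain reaches any other.
That is 4.

4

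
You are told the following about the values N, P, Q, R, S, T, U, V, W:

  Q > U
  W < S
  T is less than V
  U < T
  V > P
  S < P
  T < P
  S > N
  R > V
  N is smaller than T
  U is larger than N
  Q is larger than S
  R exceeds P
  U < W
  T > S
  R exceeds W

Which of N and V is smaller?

N

Following the relations from N: N < U < W < S < T < P < V.
So N < V; N is the smaller of the two.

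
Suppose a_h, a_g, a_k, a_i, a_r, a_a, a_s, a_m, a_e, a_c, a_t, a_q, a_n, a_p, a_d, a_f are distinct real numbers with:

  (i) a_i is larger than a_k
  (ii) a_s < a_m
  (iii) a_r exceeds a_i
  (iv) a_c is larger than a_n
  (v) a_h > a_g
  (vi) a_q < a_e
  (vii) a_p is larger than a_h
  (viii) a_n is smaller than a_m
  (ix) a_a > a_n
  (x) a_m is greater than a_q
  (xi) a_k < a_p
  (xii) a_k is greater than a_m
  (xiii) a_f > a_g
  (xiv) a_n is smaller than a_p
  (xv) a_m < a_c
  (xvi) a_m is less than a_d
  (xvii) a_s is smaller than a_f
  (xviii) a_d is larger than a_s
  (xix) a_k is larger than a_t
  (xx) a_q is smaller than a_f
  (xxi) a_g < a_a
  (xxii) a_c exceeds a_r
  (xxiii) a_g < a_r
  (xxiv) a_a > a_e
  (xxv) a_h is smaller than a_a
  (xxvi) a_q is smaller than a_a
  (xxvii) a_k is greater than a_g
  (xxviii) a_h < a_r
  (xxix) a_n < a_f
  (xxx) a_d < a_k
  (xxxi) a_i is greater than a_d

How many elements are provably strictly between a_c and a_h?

The relations place a_h below a_c. An element lies strictly between them when it is forced above a_h and also forced below a_c.
Above a_h: {a_r, a_p, a_a}. Below a_c: {a_t, a_q, a_s, a_g, a_n, a_m, a_d, a_k, a_i, a_r}.
Intersection: {a_r} — 1.

1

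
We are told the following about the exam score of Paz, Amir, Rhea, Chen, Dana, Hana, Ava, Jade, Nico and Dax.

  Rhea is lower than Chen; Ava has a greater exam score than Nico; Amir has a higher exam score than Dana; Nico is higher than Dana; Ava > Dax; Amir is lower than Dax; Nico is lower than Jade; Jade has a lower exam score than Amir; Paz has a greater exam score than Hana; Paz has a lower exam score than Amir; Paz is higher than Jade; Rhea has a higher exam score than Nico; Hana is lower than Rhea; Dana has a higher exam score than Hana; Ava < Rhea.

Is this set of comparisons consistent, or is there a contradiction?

consistent

The single ordering Hana < Dana < Nico < Jade < Paz < Amir < Dax < Ava < Rhea < Chen satisfies every listed relation, so no contradiction arises.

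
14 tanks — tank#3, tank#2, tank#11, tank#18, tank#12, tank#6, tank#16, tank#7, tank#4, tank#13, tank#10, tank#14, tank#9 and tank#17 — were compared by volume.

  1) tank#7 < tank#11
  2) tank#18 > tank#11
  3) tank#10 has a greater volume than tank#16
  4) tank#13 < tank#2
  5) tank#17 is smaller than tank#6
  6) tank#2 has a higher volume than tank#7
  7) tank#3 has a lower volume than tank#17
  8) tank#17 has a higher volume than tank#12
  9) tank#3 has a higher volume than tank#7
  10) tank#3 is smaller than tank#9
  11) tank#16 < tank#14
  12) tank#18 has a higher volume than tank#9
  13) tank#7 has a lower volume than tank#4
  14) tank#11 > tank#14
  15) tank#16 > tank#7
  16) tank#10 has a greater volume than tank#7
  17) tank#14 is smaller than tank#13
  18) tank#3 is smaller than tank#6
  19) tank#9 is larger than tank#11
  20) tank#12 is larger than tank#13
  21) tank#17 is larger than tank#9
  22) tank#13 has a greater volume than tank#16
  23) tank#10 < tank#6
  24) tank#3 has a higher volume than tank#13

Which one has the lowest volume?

tank#7

tank#16 is not least since tank#7 < tank#16; tank#4 is not least since tank#7 < tank#4; tank#14 is not least since tank#16 < tank#14; tank#13 is not least since tank#14 < tank#13; tank#12 is not least since tank#13 < tank#12; tank#3 is not least since tank#13 < tank#3; tank#11 is not least since tank#14 < tank#11; tank#9 is not least since tank#3 < tank#9; tank#17 is not least since tank#9 < tank#17; tank#2 is not least since tank#7 < tank#2; tank#10 is not least since tank#7 < tank#10; tank#6 is not least since tank#3 < tank#6; tank#18 is not least since tank#11 < tank#18.
Only tank#7 has nothing below it, so tank#7 is the lowest volume.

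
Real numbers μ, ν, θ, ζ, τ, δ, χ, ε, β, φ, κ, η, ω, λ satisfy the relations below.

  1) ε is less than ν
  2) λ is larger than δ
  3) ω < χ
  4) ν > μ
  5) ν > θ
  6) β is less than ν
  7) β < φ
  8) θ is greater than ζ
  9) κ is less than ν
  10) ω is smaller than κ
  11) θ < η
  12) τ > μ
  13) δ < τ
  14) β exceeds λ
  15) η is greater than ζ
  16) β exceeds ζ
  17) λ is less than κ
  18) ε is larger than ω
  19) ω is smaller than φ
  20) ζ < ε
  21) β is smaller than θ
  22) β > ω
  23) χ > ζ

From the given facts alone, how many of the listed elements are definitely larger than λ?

6

From λ the given relations immediately reach β, κ.
From those, θ, φ, ν — 5 in total.
From those, η — 6 in total.
No other element is forced above λ by the given relations, so the count is 6.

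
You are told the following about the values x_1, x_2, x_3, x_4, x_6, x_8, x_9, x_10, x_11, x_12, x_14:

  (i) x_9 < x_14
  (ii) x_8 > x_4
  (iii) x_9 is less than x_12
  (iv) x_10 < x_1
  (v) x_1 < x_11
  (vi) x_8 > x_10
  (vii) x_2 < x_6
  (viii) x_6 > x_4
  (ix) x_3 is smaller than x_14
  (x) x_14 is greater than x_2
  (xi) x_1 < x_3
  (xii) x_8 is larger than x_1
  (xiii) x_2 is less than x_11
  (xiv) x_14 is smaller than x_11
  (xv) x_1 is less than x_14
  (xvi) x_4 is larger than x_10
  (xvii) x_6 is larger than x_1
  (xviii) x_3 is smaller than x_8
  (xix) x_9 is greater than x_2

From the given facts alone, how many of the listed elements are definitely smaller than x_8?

The elements the relations force below x_8 are x_10, x_4, x_1, x_3 — no chain reaches any other.
That is 4.

4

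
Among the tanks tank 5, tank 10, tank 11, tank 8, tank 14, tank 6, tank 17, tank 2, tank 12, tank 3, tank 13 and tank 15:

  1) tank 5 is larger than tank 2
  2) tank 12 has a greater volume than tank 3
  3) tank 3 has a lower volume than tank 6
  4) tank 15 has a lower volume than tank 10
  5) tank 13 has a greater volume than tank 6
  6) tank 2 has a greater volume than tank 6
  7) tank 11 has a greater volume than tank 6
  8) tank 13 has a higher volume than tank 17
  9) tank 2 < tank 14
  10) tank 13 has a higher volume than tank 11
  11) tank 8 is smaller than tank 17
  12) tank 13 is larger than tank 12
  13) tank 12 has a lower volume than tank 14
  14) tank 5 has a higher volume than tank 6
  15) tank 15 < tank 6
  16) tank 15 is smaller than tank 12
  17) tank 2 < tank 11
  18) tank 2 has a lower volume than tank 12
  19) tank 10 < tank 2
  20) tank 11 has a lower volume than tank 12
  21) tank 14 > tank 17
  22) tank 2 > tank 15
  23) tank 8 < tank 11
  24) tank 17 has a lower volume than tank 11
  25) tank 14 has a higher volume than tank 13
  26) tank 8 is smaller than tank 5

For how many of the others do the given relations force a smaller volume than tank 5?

6

Directly below tank 5: tank 8, tank 6, tank 2.
One step further: tank 3, tank 15, tank 10 (6 so far).
Nothing else is reachable below tank 5; 6 in all.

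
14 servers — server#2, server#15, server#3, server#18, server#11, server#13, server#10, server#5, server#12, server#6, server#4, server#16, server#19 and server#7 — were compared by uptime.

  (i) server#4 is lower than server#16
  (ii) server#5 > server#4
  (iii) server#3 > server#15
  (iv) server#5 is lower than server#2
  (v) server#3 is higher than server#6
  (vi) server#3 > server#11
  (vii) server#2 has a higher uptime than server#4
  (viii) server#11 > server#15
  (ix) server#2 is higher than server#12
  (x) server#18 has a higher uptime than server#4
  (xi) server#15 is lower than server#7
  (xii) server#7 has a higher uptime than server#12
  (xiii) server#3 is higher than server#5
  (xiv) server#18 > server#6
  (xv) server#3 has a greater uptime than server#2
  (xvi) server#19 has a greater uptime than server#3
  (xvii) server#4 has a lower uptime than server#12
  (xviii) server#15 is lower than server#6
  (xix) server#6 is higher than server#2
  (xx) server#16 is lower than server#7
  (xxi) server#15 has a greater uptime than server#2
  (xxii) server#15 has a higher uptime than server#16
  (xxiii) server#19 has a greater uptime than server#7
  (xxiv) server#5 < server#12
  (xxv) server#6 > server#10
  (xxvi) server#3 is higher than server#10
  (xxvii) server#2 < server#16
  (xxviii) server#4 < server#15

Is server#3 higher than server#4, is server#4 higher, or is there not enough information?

The relevant relations are server#4 < server#5; server#5 < server#12; server#12 < server#2; server#2 < server#16; server#16 < server#15; server#15 < server#11; server#11 < server#3.
Chaining these gives server#4 < server#5 < server#12 < server#2 < server#16 < server#15 < server#11 < server#3.
So server#3 is higher.

server#3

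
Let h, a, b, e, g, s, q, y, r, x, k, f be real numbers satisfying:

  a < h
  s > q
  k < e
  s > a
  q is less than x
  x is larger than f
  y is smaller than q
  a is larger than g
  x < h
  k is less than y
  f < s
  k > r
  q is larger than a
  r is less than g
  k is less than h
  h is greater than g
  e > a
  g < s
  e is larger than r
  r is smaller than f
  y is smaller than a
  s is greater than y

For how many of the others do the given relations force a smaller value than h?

The elements the relations force below h are r, k, y, g, a, f, q, x — no chain reaches any other.
That is 8.

8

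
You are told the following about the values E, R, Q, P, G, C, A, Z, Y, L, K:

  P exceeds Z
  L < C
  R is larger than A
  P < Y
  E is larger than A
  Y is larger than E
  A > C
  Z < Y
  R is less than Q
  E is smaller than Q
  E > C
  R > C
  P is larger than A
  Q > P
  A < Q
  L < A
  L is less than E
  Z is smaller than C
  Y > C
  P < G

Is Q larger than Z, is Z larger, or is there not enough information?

Q

The relevant relations are Z < C; C < A; A < E; E < Q.
Together: Z < C < A < E < Q.
So Q is larger.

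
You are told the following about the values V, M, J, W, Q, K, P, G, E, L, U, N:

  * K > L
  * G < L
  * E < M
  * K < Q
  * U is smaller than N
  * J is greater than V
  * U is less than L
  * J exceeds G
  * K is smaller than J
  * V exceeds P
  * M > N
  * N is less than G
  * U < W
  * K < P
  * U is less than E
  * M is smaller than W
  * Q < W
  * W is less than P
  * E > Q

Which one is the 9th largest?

Chaining the given pairs: U < N < G < L < K < Q < E < M < W < P < V < J.
Counting 9 from the largest end gives L.

L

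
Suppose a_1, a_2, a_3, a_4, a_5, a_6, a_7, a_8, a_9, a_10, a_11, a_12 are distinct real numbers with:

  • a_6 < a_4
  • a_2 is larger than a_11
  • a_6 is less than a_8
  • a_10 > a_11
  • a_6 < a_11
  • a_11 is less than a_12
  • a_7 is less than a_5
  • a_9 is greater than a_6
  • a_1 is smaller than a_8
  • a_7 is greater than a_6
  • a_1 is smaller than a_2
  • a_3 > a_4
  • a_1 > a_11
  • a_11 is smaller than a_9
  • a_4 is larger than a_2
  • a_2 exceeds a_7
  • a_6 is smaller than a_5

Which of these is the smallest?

a_6

Chaining upward from a_6: directly above it, a_11, a_9, a_7, a_4, a_5, a_8; then a_12, a_1, a_2, a_3, a_10.
That covers every other element, and nothing is given below a_6, so a_6 is the smallest.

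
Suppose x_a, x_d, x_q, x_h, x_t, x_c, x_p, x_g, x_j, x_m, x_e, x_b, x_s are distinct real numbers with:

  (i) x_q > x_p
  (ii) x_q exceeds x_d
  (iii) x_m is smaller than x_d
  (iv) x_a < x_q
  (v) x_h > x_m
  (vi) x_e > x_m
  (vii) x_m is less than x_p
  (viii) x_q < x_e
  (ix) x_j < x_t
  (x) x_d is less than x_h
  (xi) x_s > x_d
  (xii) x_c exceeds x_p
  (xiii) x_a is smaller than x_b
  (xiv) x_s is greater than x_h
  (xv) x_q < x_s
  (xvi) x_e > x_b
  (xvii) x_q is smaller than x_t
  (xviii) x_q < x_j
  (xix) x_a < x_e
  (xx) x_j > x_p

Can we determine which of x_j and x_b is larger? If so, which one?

undetermined

Following every chain through x_b: above x_b we get x_e; below x_b we get x_a.
x_j is not reached, and no chain runs the other way from x_j to x_b.
So the given relations leave the order of x_b and x_j undetermined.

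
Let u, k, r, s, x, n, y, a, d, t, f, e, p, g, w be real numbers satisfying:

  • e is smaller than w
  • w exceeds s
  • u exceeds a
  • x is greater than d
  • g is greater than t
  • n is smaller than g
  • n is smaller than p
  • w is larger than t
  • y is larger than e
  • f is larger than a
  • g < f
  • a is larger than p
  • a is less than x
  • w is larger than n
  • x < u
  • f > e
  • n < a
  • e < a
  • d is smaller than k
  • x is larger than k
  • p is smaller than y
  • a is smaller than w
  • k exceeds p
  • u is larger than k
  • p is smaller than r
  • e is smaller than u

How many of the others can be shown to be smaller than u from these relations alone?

From u the given relations immediately reach e, a, k, x.
From those, n, d, p — 7 in total.
No other element is forced below u by the given relations, so the count is 7.

7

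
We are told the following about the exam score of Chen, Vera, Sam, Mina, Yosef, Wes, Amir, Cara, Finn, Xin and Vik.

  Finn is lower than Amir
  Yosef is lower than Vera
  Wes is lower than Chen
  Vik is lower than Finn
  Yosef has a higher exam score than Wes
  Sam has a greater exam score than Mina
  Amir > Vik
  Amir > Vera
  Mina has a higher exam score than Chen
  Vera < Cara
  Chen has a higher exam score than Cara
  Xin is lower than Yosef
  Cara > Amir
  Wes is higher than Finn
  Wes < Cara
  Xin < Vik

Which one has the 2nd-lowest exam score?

Vik

Chaining the given pairs: Xin < Vik < Finn < Wes < Yosef < Vera < Amir < Cara < Chen < Mina < Sam.
Counting 2 from the smallest end gives Vik.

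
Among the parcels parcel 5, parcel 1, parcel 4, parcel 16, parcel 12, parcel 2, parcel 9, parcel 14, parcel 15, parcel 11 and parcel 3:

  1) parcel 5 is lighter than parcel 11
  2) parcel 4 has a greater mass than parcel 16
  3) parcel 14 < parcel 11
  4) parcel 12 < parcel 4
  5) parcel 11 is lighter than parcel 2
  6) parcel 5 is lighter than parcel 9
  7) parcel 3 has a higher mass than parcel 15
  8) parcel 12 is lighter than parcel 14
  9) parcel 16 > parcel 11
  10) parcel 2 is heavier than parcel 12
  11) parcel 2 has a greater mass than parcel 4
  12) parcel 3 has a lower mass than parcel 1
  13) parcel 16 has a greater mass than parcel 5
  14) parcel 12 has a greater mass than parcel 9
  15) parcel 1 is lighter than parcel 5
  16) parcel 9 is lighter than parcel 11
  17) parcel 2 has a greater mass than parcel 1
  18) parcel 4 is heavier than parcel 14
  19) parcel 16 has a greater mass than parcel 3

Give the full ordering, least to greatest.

parcel 15 < parcel 3 < parcel 1 < parcel 5 < parcel 9 < parcel 12 < parcel 14 < parcel 11 < parcel 16 < parcel 4 < parcel 2

The consecutive links are each given: parcel 15 < parcel 3; parcel 3 < parcel 1; parcel 1 < parcel 5; parcel 5 < parcel 9; parcel 9 < parcel 12; parcel 12 < parcel 14; parcel 14 < parcel 11; parcel 11 < parcel 16; parcel 16 < parcel 4; parcel 4 < parcel 2.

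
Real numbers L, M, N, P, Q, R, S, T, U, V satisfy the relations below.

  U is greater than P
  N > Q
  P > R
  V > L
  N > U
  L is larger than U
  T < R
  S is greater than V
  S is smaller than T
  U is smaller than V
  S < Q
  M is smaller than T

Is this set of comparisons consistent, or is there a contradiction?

inconsistent

Chaining the given relations yields T < R < P < U < L < V < S, so T < S. But one relation states S < T. These cannot both hold.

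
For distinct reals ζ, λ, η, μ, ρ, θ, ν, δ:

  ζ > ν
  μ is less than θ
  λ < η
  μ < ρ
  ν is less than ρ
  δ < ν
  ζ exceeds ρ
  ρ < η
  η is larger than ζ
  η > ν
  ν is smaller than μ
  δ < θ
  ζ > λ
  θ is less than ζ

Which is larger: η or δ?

η

δ < ν and ν < μ give δ < μ.
Then μ < θ extends the chain to θ.
With θ < ζ: δ < ν < μ < θ < ζ.
Then ζ < η extends the chain to η.
So δ < η; η is the larger of the two.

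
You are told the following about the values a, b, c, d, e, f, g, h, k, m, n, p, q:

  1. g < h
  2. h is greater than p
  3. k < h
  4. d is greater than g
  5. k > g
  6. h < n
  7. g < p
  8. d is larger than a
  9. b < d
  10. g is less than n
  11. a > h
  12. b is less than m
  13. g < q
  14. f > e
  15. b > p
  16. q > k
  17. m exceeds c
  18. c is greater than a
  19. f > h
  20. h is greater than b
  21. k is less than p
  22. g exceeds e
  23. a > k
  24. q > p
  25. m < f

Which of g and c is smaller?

g

The relevant relations are g < k; k < p; p < b; b < h; h < a; a < c.
Together: g < k < p < b < h < a < c.
So g < c; g is the smaller of the two.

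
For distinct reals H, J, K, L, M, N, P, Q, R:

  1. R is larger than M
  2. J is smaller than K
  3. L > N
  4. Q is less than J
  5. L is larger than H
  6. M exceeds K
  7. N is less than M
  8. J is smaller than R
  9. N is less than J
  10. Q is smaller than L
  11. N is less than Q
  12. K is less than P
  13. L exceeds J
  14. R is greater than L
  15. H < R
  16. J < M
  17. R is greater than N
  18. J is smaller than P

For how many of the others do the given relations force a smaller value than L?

The elements the relations force below L are N, H, Q, J — no chain reaches any other.
That is 4.

4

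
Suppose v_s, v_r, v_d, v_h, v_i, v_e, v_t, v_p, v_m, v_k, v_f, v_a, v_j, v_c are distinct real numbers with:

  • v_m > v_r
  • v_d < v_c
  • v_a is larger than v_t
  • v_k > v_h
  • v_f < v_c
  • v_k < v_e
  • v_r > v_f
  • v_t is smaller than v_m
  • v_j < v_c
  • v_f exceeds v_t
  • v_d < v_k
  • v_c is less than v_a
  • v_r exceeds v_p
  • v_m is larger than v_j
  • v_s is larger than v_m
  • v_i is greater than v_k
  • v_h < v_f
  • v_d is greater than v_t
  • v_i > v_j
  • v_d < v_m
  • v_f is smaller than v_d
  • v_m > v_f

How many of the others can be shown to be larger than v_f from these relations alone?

9

From v_f the given relations immediately reach v_d, v_r, v_c, v_m.
From those, v_k, v_s, v_a — 7 in total.
From those, v_i, v_e — 9 in total.
No other element is forced above v_f by the given relations, so the count is 9.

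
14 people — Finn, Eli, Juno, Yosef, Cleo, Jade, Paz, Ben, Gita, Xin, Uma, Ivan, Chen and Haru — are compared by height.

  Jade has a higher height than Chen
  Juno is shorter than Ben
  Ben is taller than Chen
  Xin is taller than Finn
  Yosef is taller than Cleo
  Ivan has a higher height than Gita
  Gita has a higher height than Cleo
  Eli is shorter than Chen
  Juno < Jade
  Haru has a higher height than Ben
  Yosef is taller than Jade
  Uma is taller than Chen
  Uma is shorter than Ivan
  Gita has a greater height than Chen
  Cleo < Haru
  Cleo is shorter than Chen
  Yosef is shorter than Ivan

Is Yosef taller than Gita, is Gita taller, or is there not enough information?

undetermined

Following every chain through Yosef: above Yosef we get Ivan; below Yosef we get Cleo, Eli, Chen, Juno, Jade.
Gita is not reached, and no chain runs the other way from Gita to Yosef.
So the given relations leave the order of Yosef and Gita undetermined.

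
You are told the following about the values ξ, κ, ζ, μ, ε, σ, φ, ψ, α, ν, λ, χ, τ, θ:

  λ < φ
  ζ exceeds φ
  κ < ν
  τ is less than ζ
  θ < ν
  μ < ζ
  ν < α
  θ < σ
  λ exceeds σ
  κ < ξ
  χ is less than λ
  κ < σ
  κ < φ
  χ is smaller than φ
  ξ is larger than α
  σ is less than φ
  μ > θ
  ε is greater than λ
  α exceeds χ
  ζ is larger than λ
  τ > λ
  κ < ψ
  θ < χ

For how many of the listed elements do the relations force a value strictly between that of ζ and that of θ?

The relations place θ below ζ. An element lies strictly between them when it is forced above θ and also forced below ζ.
Above θ: {σ, χ, ν, α, ξ, λ, μ, τ, φ, ε}. Below ζ: {κ, σ, χ, λ, μ, τ, φ}.
Intersection: {σ, χ, λ, μ, τ, φ} — 6.

6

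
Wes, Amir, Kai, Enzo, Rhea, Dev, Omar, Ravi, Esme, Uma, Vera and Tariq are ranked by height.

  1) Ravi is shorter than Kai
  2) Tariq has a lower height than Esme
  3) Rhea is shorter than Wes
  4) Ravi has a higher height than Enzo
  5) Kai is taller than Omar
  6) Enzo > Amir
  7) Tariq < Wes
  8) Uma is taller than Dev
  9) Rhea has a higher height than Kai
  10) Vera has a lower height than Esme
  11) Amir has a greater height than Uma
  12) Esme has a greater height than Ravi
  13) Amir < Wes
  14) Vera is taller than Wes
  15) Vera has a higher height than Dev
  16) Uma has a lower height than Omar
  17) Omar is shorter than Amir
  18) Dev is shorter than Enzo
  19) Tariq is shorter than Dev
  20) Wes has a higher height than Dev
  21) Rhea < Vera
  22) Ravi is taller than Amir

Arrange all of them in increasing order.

Nothing is placed below Tariq, so it is least; from there Tariq < Dev; Dev < Uma; Uma < Omar; Omar < Amir; Amir < Enzo; Enzo < Ravi; Ravi < Kai; Kai < Rhea; Rhea < Wes; Wes < Vera; Vera < Esme, each given directly.

Tariq < Dev < Uma < Omar < Amir < Enzo < Ravi < Kai < Rhea < Wes < Vera < Esme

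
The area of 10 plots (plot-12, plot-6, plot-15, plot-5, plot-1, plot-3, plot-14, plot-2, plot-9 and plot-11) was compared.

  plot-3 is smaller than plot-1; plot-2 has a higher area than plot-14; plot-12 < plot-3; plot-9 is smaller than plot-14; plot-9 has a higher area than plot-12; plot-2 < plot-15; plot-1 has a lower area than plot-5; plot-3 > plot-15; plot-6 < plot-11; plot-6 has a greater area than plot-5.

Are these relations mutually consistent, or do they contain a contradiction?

consistent

Every relation is compatible with plot-12 < plot-9 < plot-14 < plot-2 < plot-15 < plot-3 < plot-1 < plot-5 < plot-6 < plot-11; the set is consistent.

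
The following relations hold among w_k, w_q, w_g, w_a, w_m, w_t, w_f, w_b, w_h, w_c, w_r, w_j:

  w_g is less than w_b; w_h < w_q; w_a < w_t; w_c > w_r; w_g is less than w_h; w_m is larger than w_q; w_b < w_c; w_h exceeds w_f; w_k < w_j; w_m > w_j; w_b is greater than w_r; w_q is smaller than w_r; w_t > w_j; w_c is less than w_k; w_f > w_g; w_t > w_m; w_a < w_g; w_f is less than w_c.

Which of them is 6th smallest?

w_r

Piecing the relations together gives one ordering: w_a < w_g < w_f < w_h < w_q < w_r < w_b < w_c < w_k < w_j < w_m < w_t.
The 6th smallest is w_r.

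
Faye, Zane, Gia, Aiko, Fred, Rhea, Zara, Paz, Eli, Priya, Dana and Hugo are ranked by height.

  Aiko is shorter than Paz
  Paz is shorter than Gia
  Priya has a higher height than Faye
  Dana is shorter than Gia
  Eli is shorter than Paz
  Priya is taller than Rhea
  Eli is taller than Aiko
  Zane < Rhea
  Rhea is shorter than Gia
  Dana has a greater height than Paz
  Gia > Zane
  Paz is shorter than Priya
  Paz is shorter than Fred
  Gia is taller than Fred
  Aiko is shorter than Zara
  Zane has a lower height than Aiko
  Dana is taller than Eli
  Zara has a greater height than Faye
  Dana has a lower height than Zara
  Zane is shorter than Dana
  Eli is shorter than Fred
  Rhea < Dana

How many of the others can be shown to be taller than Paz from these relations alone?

5

From Paz the given relations immediately reach Dana, Priya, Fred, Gia.
From those, Zara — 5 in total.
No other element is forced above Paz by the given relations, so the count is 5.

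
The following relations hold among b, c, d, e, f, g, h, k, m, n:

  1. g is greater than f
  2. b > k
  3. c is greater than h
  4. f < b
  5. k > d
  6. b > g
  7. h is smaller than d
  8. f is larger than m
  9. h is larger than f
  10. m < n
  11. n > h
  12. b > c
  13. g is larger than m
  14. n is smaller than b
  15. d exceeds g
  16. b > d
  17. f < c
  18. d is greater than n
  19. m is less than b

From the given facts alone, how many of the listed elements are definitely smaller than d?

Directly below d: h, n, g.
One step further: m, f (5 so far).
No other element is forced below d by the given relations, so the count is 5.

5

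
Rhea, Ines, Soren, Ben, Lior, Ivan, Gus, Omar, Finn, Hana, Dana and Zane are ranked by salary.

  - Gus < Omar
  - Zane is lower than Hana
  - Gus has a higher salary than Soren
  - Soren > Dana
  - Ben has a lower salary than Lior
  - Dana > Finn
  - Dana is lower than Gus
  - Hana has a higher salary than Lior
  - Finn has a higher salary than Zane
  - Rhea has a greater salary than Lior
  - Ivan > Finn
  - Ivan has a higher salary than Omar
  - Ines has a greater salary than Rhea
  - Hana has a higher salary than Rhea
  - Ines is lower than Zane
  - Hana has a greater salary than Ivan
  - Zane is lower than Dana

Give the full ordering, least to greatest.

Ben < Lior < Rhea < Ines < Zane < Finn < Dana < Soren < Gus < Omar < Ivan < Hana

Nothing is placed below Ben, so it is least; from there Ben < Lior; Lior < Rhea; Rhea < Ines; Ines < Zane; Zane < Finn; Finn < Dana; Dana < Soren; Soren < Gus; Gus < Omar; Omar < Ivan; Ivan < Hana, each given directly.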